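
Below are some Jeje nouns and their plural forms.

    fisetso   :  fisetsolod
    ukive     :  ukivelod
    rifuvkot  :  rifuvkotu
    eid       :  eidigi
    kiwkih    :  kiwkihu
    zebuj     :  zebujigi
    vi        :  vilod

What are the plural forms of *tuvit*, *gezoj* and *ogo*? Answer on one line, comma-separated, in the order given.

tuvitu, gezojigi, ogolod

Looking at the final sound of each stem: -u when the stem ends in a voiceless consonant (*rifuvkot*, *kiwkih*); -igi when the stem ends in a voiced consonant (*eid*, *zebuj*); -lod when the stem ends in a vowel (*fisetso*, *ukive*, *vi*).
*tuvit*: final sound = /t/, a voiceless consonant → -u → *tuvitu*.
The final sound of *gezoj* is /j/, which is a voiced consonant, so the suffix is -igi, giving *gezojigi*.
The final sound of *ogo* is /o/, which is a vowel, so the suffix is -lod, giving *ogolod*.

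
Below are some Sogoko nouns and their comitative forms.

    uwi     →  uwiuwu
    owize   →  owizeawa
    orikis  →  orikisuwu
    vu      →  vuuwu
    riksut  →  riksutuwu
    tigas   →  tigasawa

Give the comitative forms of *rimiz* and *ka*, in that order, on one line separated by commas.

The suffix is conditioned by the last vowel: -uwu when the last vowel of the stem is a high vowel (*uwi*, *orikis*, *vu*, *riksut*); -awa when the last vowel of the stem is a non-high vowel (*owize*, *tigas*).
*rimiz*: last vowel = /i/, a high vowel → -uwu → *rimizuwu*.
*ka* — last vowel /a/ (a non-high vowel) → -awa → *kaawa*.

rimizuwu, kaawa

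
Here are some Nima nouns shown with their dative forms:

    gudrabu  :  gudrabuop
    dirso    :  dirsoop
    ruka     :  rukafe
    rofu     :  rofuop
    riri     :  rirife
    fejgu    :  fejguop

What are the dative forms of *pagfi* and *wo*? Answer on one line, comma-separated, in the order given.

pagfife, woop

The alternation tracks the last vowel of the stem — -op when the last vowel of the stem is a rounded vowel (*gudrabu*, *dirso*, *rofu*, *fejgu*); -fe when the last vowel of the stem is an unrounded vowel (*ruka*, *riri*).
Since the last vowel of *pagfi* is /i/ (an unrounded vowel), it takes -fe, giving *pagfife*.
*wo* — last vowel /o/ (a rounded vowel) → -op → *woop*.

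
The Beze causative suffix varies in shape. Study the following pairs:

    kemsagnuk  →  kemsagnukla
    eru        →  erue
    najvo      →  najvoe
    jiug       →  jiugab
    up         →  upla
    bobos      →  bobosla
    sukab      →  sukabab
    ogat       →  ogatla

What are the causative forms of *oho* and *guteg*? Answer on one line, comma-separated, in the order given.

Looking at the final sound of each stem: -la when the stem ends in a voiceless consonant (*kemsagnuk*, *up*, *bobos*, *ogat*); -ab when the stem ends in a voiced consonant (*jiug*, *sukab*); -e when the stem ends in a vowel (*eru*, *najvo*).
*oho*: final sound = /o/, a vowel → -e → *ohoe*.
*guteg* — final sound /g/ (a voiced consonant) → -ab → *gutegab*.

ohoe, gutegab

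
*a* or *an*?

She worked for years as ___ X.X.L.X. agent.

The indefinite article is chosen by the initial *sound* of the following word, not its spelling.
The initialism *X.X.L.X.* is read letter by letter; the first letter, X, is pronounced /ɛks/, which begins with a vowel sound.
So the article is *an*: She worked for years as an X.X.L.X. agent.

an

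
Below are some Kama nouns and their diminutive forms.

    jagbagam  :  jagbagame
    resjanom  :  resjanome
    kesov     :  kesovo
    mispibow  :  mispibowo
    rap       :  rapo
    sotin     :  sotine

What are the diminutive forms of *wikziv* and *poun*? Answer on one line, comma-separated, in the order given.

wikzivo, poune

Looking at the final consonant of each stem: -e when the stem ends in a nasal (*jagbagam*, *resjanom*, *sotin*); -o when the stem ends in a non-nasal consonant (*kesov*, *mispibow*, *rap*).
*wikziv*: final consonant = /v/, non-nasal → -o → *wikzivo*.
*poun*: final consonant = /n/, a nasal → -e → *poune*.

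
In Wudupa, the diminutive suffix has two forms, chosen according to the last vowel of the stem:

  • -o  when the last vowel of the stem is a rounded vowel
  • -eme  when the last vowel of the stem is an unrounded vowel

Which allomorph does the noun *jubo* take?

*jubo* — last vowel /o/ (a rounded vowel) → -o.

-o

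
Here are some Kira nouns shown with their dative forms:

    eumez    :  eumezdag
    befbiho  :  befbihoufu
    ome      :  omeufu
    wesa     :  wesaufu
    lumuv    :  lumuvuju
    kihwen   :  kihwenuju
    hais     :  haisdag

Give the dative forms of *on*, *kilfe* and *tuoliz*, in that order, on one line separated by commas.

onuju, kilfeufu, tuolizdag

The pattern is sibilance of the final sound: -dag when the stem ends in a sibilant (*eumez*, *hais*); -uju when the stem ends in a non-sibilant consonant (*lumuv*, *kihwen*); -ufu when the stem ends in a vowel (*befbiho*, *ome*, *wesa*).
*on*: final sound = /n/, a non-sibilant consonant → -uju → *onuju*.
*kilfe*: final sound = /e/, a vowel → -ufu → *kilfeufu*.
Since the final sound of *tuoliz* is /z/ (a sibilant), it takes -dag, giving *tuolizdag*.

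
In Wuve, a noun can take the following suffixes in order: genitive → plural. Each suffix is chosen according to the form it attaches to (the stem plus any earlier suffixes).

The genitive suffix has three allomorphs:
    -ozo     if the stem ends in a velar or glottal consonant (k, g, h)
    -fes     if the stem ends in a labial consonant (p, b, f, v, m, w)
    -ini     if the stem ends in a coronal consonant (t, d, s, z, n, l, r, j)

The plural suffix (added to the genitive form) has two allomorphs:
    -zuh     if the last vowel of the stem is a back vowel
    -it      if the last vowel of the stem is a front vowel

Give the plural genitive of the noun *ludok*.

The final consonant of *ludok* is /k/, which is velar/glottal, so the genitive suffix is -ozo, giving *ludokozo*.
The genitive form *ludokozo* — last vowel /o/ (a back vowel) → -zuh → *ludokozozuh*.

ludokozozuh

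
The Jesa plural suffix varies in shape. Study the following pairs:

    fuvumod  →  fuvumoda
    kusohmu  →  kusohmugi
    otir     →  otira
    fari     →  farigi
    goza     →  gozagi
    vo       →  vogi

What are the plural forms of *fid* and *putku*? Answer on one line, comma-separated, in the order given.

fida, putkugi

The pattern is consonant vs. vowel: -a when the stem ends in a consonant (*fuvumod*, *otir*); -gi when the stem ends in a vowel (*kusohmu*, *fari*, *goza*, *vo*).
*fid*: final sound = /d/, a consonant → -a → *fida*.
*putku* — final sound /u/ (a vowel) → -gi → *putkugi*.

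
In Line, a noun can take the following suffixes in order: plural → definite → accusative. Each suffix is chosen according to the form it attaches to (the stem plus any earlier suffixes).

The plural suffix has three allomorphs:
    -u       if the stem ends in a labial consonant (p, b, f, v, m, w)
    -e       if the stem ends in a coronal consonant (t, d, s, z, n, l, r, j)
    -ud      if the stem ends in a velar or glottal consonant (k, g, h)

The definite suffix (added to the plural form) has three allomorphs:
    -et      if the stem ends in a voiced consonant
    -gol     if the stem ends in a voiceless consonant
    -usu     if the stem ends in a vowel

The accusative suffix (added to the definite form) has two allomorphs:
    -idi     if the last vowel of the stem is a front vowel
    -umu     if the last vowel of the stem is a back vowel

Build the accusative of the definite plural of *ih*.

ihudetidi

*ih* — final consonant /h/ (velar/glottal) → -ud → *ihud*.
The final sound of the plural form *ihud* is /d/, which is a voiced consonant, so the definite suffix is -et, giving *ihudet*.
The definite form *ihudet* — last vowel /e/ (a front vowel) → -idi → *ihudetidi*.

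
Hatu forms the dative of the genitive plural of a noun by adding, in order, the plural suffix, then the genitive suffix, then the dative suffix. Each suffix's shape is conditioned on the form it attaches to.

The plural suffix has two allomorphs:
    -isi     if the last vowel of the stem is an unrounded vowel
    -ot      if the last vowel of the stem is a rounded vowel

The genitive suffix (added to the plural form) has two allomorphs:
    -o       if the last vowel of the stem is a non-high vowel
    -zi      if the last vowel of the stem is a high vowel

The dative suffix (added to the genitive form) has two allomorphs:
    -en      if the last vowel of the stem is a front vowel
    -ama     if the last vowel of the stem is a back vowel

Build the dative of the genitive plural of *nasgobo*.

*nasgobo*: last vowel = /o/, a rounded vowel → -ot → *nasgoboot*.
The plural form *nasgoboot*: last vowel = /o/, a non-high vowel → -o → *nasgobooto*.
The last vowel of the genitive form *nasgobooto* is /o/, which is a back vowel, so the dative suffix is -ama, giving *nasgobootoama*.

nasgobootoama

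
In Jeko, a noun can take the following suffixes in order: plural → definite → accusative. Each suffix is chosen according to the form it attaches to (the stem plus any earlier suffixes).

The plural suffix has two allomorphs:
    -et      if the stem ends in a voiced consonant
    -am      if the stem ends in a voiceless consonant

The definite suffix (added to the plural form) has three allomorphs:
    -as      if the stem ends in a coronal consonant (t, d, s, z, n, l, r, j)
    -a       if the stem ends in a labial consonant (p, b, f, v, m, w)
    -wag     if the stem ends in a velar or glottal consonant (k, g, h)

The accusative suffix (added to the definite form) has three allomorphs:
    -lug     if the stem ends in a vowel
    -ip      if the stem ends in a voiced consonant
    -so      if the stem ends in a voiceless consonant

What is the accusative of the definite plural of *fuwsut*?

fuwsutamalug

*fuwsut*: final consonant = /t/, voiceless → -am → *fuwsutam*.
Since the final consonant of the plural form *fuwsutam* is /m/ (labial), it takes -a, giving *fuwsutama*.
Since the final sound of the definite form *fuwsutama* is /a/ (a vowel), it takes -lug, giving *fuwsutamalug*.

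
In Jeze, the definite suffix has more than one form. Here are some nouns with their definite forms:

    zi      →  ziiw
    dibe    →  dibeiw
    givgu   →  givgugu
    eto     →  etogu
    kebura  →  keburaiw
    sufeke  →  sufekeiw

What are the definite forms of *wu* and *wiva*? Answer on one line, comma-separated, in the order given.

wugu, wivaiw

The pattern is rounding harmony: -gu when the last vowel of the stem is a rounded vowel (*givgu*, *eto*); -iw when the last vowel of the stem is an unrounded vowel (*zi*, *dibe*, *kebura*, *sufeke*).
The last vowel of *wu* is /u/, which is a rounded vowel, so the suffix is -gu, giving *wugu*.
*wiva* — last vowel /a/ (an unrounded vowel) → -iw → *wivaiw*.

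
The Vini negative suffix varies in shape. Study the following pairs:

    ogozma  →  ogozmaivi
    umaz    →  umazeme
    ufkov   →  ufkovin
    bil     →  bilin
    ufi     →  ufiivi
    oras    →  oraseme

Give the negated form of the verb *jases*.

The alternation tracks the final sound of the stem — -eme when the stem ends in a sibilant (*umaz*, *oras*); -in when the stem ends in a non-sibilant consonant (*ufkov*, *bil*); -ivi when the stem ends in a vowel (*ogozma*, *ufi*).
The final sound of *jases* is /s/, which is a sibilant, so the suffix is -eme, giving *jaseseme*.

jaseseme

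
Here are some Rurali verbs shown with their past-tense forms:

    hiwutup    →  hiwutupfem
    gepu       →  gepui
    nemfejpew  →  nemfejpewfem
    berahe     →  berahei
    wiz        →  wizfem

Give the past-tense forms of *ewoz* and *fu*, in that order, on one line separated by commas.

The alternation tracks the final sound of the stem — -fem when the stem ends in a consonant (*hiwutup*, *nemfejpew*, *wiz*); -i when the stem ends in a vowel (*gepu*, *berahe*).
Since the final sound of *ewoz* is /z/ (a consonant), it takes -fem, giving *ewozfem*.
*fu*: final sound = /u/, a vowel → -i → *fui*.

ewozfem, fui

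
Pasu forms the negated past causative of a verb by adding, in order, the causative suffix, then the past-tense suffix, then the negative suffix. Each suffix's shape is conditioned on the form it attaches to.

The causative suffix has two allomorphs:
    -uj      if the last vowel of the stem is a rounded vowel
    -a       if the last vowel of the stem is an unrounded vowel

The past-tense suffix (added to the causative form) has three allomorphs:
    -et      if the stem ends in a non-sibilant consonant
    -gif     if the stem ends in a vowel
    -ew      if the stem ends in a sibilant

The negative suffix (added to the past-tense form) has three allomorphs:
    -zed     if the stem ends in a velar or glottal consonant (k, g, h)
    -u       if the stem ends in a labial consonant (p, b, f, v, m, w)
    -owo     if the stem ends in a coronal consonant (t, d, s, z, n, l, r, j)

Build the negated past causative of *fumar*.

Since the last vowel of *fumar* is /a/ (an unrounded vowel), it takes -a, giving *fumara*.
Since the final sound of the causative form *fumara* is /a/ (a vowel), it takes -gif, giving *fumaragif*.
Since the final consonant of the past-tense form *fumaragif* is /f/ (labial), it takes -u, giving *fumaragifu*.

fumaragifu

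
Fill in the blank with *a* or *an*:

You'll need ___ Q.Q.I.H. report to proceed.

The indefinite article is chosen by the initial *sound* of the following word, not its spelling.
The initialism *Q.Q.I.H.* is read letter by letter; the first letter, Q, is pronounced /kjuː/, which begins with a consonant sound.
So the article is *a*: You'll need a Q.Q.I.H. report to proceed.

a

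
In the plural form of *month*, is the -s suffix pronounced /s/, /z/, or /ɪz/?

The stem *month* ends in a voiceless non-sibilant consonant.
The plural suffix surfaces as /ɪz/ after sibilants, /s/ after other voiceless consonants, and /z/ after other voiced sounds.
So the plural -s on *month* is pronounced /s/.

/s/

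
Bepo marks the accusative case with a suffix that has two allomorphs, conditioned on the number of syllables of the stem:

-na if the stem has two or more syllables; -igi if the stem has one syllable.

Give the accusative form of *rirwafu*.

*rirwafu* (3 syllables) → -na → *rirwafuna*.

rirwafuna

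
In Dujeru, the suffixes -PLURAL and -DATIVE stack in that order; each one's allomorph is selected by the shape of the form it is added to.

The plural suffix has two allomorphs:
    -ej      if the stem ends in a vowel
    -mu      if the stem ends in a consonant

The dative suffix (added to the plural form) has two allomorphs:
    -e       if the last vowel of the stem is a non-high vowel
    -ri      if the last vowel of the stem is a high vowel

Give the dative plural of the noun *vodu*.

vodueje

*vodu*: final sound = /u/, a vowel → -ej → *voduej*.
The plural form *voduej* — last vowel /e/ (a non-high vowel) → -e → *vodueje*.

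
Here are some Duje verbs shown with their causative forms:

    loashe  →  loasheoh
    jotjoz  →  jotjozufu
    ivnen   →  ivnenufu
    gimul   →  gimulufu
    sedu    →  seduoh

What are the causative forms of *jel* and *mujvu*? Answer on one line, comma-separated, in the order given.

Looking at the final sound of each stem: -ufu when the stem ends in a consonant (*jotjoz*, *ivnen*, *gimul*); -oh when the stem ends in a vowel (*loashe*, *sedu*).
The final sound of *jel* is /l/, which is a consonant, so the suffix is -ufu, giving *jelufu*.
Since the final sound of *mujvu* is /u/ (a vowel), it takes -oh, giving *mujvuoh*.

jelufu, mujvuoh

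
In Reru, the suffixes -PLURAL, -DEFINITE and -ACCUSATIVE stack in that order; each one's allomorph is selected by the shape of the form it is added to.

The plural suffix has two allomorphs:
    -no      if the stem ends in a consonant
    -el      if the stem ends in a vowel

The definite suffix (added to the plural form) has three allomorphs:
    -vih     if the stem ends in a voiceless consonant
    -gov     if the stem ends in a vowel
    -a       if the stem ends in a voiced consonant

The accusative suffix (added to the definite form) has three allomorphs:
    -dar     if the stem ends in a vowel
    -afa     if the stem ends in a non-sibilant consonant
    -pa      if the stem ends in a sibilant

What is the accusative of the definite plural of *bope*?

bopeeladar

The final sound of *bope* is /e/, which is a vowel, so the plural suffix is -el, giving *bopeel*.
The plural form *bopeel* — final sound /l/ (a voiced consonant) → -a → *bopeela*.
The final sound of the definite form *bopeela* is /a/, which is a vowel, so the accusative suffix is -dar, giving *bopeeladar*.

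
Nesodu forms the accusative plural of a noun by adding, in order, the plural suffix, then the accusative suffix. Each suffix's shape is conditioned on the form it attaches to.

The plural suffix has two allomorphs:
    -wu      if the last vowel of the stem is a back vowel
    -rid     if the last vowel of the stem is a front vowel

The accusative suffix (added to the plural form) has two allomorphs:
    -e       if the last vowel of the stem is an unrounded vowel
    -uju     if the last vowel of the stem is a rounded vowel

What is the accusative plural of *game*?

gameride

*game*: last vowel = /e/, a front vowel → -rid → *gamerid*.
The last vowel of the plural form *gamerid* is /i/, which is an unrounded vowel, so the accusative suffix is -e, giving *gameride*.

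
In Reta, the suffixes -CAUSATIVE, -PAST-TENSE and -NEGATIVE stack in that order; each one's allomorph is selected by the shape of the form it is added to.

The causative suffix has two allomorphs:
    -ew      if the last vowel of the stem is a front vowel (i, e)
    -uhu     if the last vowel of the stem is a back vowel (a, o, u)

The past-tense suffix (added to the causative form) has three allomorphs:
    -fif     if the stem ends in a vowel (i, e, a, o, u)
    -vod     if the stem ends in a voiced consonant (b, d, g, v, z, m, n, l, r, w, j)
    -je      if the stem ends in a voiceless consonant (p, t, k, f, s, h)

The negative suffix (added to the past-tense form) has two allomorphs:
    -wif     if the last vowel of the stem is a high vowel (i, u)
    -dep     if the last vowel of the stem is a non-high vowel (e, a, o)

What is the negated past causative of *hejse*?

*hejse*: last vowel = /e/, a front vowel → -ew → *hejseew*.
The final sound of the causative form *hejseew* is /w/, which is a voiced consonant, so the past-tense suffix is -vod, giving *hejseewvod*.
Since the last vowel of the past-tense form *hejseewvod* is /o/ (a non-high vowel), it takes -dep, giving *hejseewvoddep*.

hejseewvoddep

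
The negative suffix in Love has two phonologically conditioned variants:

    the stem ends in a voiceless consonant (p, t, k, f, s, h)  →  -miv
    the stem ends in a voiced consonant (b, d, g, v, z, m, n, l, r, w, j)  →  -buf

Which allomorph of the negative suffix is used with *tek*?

-miv

Since the final consonant of *tek* is /k/ (voiceless), it takes -miv.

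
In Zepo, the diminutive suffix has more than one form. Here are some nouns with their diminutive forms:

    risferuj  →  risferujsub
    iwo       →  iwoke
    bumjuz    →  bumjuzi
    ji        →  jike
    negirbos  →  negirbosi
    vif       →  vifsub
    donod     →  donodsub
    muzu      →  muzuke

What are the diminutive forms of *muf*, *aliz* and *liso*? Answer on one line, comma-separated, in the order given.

The suffix is conditioned by the final sound: -i when the stem ends in a sibilant (*bumjuz*, *negirbos*); -sub when the stem ends in a non-sibilant consonant (*risferuj*, *vif*, *donod*); -ke when the stem ends in a vowel (*iwo*, *ji*, *muzu*).
*muf*: final sound = /f/, a non-sibilant consonant → -sub → *mufsub*.
*aliz* — final sound /z/ (a sibilant) → -i → *alizi*.
The final sound of *liso* is /o/, which is a vowel, so the suffix is -ke, giving *lisoke*.

mufsub, alizi, lisoke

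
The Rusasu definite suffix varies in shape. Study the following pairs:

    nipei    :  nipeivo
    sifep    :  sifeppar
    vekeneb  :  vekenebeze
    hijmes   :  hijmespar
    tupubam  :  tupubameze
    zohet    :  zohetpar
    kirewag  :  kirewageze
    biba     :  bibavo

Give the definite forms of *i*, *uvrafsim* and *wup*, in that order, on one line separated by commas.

The alternation tracks the final sound of the stem — -par when the stem ends in a voiceless consonant (*sifep*, *hijmes*, *zohet*); -eze when the stem ends in a voiced consonant (*vekeneb*, *tupubam*, *kirewag*); -vo when the stem ends in a vowel (*nipei*, *biba*).
*i* — final sound /i/ (a vowel) → -vo → *ivo*.
The final sound of *uvrafsim* is /m/, which is a voiced consonant, so the suffix is -eze, giving *uvrafsimeze*.
The final sound of *wup* is /p/, which is a voiceless consonant, so the suffix is -par, giving *wuppar*.

ivo, uvrafsimeze, wuppar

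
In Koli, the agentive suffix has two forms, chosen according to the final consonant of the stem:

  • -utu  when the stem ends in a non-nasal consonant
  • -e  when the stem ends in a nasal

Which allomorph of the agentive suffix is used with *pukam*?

*pukam* — final consonant /m/ (a nasal) → -e.

-e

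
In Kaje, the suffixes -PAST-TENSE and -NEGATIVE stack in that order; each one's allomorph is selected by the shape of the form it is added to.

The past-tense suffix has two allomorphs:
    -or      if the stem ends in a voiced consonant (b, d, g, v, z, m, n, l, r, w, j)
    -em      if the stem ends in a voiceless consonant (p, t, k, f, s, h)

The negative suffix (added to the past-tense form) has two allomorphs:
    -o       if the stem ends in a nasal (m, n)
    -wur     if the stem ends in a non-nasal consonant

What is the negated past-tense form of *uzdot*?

uzdotemo

The final consonant of *uzdot* is /t/, which is voiceless, so the past-tense suffix is -em, giving *uzdotem*.
The past-tense form *uzdotem*: final consonant = /m/, a nasal → -o → *uzdotemo*.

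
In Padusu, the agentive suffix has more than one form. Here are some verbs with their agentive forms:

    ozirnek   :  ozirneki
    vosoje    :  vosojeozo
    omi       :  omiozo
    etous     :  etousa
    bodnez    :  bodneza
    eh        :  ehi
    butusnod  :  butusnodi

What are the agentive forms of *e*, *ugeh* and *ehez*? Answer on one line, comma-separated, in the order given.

The pattern is sibilance of the final sound: -a when the stem ends in a sibilant (*etous*, *bodnez*); -i when the stem ends in a non-sibilant consonant (*ozirnek*, *eh*, *butusnod*); -ozo when the stem ends in a vowel (*vosoje*, *omi*).
The final sound of *e* is /e/, which is a vowel, so the suffix is -ozo, giving *eozo*.
*ugeh*: final sound = /h/, a non-sibilant consonant → -i → *ugehi*.
*ehez*: final sound = /z/, a sibilant → -a → *eheza*.

eozo, ugehi, eheza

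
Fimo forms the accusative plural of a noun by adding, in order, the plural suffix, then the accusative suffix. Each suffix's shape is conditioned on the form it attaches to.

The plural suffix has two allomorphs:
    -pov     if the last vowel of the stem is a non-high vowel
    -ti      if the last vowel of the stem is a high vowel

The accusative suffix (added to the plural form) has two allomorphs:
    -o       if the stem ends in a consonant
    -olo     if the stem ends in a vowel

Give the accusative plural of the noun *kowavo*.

kowavopovo

*kowavo* — last vowel /o/ (a non-high vowel) → -pov → *kowavopov*.
The plural form *kowavopov*: final sound = /v/, a consonant → -o → *kowavopovo*.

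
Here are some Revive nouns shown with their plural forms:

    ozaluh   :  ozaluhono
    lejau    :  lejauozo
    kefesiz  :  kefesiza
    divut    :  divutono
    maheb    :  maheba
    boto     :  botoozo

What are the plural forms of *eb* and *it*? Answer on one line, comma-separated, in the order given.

The pattern is voicing of the final sound: -ono when the stem ends in a voiceless consonant (*ozaluh*, *divut*); -a when the stem ends in a voiced consonant (*kefesiz*, *maheb*); -ozo when the stem ends in a vowel (*lejau*, *boto*).
The final sound of *eb* is /b/, which is a voiced consonant, so the suffix is -a, giving *eba*.
*it* — final sound /t/ (a voiceless consonant) → -ono → *itono*.

eba, itono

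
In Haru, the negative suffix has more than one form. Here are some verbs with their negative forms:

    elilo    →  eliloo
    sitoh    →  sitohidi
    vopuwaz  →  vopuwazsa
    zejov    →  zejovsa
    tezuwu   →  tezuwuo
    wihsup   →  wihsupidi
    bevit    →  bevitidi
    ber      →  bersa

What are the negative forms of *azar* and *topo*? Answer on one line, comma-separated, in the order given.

azarsa, topoo

The pattern is voicing of the final sound: -idi when the stem ends in a voiceless consonant (*sitoh*, *wihsup*, *bevit*); -sa when the stem ends in a voiced consonant (*vopuwaz*, *zejov*, *ber*); -o when the stem ends in a vowel (*elilo*, *tezuwu*).
The final sound of *azar* is /r/, which is a voiced consonant, so the suffix is -sa, giving *azarsa*.
Since the final sound of *topo* is /o/ (a vowel), it takes -o, giving *topoo*.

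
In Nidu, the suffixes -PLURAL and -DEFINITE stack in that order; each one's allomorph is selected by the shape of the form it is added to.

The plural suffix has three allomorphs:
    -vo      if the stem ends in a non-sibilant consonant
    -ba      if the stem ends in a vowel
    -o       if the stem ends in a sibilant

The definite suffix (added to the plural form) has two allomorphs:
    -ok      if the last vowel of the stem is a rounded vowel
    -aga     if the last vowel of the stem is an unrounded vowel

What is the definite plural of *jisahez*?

jisahezook

*jisahez*: final sound = /z/, a sibilant → -o → *jisahezo*.
The plural form *jisahezo* — last vowel /o/ (a rounded vowel) → -ok → *jisahezook*.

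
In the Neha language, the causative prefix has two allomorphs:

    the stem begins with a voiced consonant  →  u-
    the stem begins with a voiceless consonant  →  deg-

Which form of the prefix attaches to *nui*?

u-

*nui*: first consonant = /n/, voiced → u-.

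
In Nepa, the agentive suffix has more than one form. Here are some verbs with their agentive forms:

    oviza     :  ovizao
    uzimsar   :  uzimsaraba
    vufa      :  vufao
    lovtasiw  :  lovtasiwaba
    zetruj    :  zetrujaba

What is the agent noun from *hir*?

The pattern is consonant vs. vowel: -aba when the stem ends in a consonant (*uzimsar*, *lovtasiw*, *zetruj*); -o when the stem ends in a vowel (*oviza*, *vufa*).
*hir*: final sound = /r/, a consonant → -aba → *hiraba*.

hiraba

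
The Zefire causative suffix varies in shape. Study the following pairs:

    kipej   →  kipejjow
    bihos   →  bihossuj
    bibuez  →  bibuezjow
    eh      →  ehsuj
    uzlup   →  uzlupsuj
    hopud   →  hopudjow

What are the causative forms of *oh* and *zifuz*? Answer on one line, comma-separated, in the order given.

ohsuj, zifuzjow

The suffix is conditioned by the final consonant: -suj when the stem ends in a voiceless consonant (*bihos*, *eh*, *uzlup*); -jow when the stem ends in a voiced consonant (*kipej*, *bibuez*, *hopud*).
The final consonant of *oh* is /h/, which is voiceless, so the suffix is -suj, giving *ohsuj*.
*zifuz*: final consonant = /z/, voiced → -jow → *zifuzjow*.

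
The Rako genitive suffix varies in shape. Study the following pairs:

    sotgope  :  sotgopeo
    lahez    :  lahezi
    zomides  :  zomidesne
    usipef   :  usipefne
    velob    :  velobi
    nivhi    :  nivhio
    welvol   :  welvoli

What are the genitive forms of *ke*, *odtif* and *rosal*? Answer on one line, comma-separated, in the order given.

The suffix is conditioned by the final sound: -ne when the stem ends in a voiceless consonant (*zomides*, *usipef*); -i when the stem ends in a voiced consonant (*lahez*, *velob*, *welvol*); -o when the stem ends in a vowel (*sotgope*, *nivhi*).
*ke* — final sound /e/ (a vowel) → -o → *keo*.
*odtif*: final sound = /f/, a voiceless consonant → -ne → *odtifne*.
*rosal*: final sound = /l/, a voiced consonant → -i → *rosali*.

keo, odtifne, rosali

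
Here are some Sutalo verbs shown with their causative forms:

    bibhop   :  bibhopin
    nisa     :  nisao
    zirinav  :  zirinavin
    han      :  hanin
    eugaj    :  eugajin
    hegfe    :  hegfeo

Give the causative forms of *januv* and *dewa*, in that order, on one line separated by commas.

The pattern is consonant vs. vowel: -in when the stem ends in a consonant (*bibhop*, *zirinav*, *han*, *eugaj*); -o when the stem ends in a vowel (*nisa*, *hegfe*).
Since the final sound of *januv* is /v/ (a consonant), it takes -in, giving *januvin*.
Since the final sound of *dewa* is /a/ (a vowel), it takes -o, giving *dewao*.

januvin, dewao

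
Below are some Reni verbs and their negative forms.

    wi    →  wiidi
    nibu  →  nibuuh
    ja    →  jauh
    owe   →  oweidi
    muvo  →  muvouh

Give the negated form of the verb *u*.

Looking at the last vowel of each stem: -idi when the last vowel of the stem is a front vowel (*wi*, *owe*); -uh when the last vowel of the stem is a back vowel (*nibu*, *ja*, *muvo*).
The last vowel of *u* is /u/, which is a back vowel, so the suffix is -uh, giving *uuh*.

uuh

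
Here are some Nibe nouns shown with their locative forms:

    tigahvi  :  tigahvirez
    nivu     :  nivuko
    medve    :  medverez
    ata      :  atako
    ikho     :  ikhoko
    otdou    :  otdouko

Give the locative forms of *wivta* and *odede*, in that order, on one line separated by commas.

wivtako, odederez

The pattern is front/back vowel harmony: -rez when the last vowel of the stem is a front vowel (*tigahvi*, *medve*); -ko when the last vowel of the stem is a back vowel (*nivu*, *ata*, *ikho*, *otdou*).
*wivta*: last vowel = /a/, a back vowel → -ko → *wivtako*.
*odede* — last vowel /e/ (a front vowel) → -rez → *odederez*.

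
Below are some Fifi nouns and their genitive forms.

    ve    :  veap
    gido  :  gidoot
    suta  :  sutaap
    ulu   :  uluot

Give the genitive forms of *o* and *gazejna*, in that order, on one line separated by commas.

oot, gazejnaap

The suffix is conditioned by the last vowel: -ot when the last vowel of the stem is a rounded vowel (*gido*, *ulu*); -ap when the last vowel of the stem is an unrounded vowel (*ve*, *suta*).
*o* — last vowel /o/ (a rounded vowel) → -ot → *oot*.
*gazejna*: last vowel = /a/, an unrounded vowel → -ap → *gazejnaap*.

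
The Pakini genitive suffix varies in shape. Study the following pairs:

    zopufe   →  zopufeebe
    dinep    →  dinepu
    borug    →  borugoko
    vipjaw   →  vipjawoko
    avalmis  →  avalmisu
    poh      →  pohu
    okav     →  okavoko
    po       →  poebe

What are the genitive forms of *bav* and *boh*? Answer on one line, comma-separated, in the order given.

bavoko, bohu

The pattern is voicing of the final sound: -u when the stem ends in a voiceless consonant (*dinep*, *avalmis*, *poh*); -oko when the stem ends in a voiced consonant (*borug*, *vipjaw*, *okav*); -ebe when the stem ends in a vowel (*zopufe*, *po*).
*bav*: final sound = /v/, a voiced consonant → -oko → *bavoko*.
*boh*: final sound = /h/, a voiceless consonant → -u → *bohu*.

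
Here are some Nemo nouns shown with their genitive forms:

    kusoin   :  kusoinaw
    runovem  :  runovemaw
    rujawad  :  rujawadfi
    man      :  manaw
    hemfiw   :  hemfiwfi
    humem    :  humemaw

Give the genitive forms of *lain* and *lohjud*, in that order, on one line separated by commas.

lainaw, lohjudfi

The pattern is nasality of the final consonant: -aw when the stem ends in a nasal (*kusoin*, *runovem*, *man*, *humem*); -fi when the stem ends in a non-nasal consonant (*rujawad*, *hemfiw*).
Since the final consonant of *lain* is /n/ (a nasal), it takes -aw, giving *lainaw*.
*lohjud* — final consonant /d/ (non-nasal) → -fi → *lohjudfi*.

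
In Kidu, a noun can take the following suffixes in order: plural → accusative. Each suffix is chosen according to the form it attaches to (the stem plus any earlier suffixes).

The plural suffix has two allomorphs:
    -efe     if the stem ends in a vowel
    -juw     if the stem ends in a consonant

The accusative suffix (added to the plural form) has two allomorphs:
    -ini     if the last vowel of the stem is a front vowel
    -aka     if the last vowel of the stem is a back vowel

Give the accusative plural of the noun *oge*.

*oge* — final sound /e/ (a vowel) → -efe → *ogeefe*.
The plural form *ogeefe*: last vowel = /e/, a front vowel → -ini → *ogeefeini*.

ogeefeini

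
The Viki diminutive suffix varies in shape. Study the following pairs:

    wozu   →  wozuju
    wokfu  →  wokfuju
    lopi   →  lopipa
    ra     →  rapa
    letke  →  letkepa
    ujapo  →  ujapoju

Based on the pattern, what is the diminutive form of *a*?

The alternation tracks the last vowel of the stem — -ju when the last vowel of the stem is a rounded vowel (*wozu*, *wokfu*, *ujapo*); -pa when the last vowel of the stem is an unrounded vowel (*lopi*, *ra*, *letke*).
The last vowel of *a* is /a/, which is an unrounded vowel, so the suffix is -pa, giving *apa*.

apa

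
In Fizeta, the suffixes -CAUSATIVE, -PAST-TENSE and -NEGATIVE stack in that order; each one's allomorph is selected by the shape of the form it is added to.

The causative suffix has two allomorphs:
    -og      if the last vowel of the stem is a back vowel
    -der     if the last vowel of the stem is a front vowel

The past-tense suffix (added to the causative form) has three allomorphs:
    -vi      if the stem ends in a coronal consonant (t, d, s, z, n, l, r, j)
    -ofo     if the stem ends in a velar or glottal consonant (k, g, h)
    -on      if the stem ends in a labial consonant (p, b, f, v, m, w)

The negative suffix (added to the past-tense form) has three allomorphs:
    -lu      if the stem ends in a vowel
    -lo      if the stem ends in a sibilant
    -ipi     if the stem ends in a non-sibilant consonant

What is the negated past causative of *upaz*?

*upaz*: last vowel = /a/, a back vowel → -og → *upazog*.
Since the final consonant of the causative form *upazog* is /g/ (velar/glottal), it takes -ofo, giving *upazogofo*.
Since the final sound of the past-tense form *upazogofo* is /o/ (a vowel), it takes -lu, giving *upazogofolu*.

upazogofolu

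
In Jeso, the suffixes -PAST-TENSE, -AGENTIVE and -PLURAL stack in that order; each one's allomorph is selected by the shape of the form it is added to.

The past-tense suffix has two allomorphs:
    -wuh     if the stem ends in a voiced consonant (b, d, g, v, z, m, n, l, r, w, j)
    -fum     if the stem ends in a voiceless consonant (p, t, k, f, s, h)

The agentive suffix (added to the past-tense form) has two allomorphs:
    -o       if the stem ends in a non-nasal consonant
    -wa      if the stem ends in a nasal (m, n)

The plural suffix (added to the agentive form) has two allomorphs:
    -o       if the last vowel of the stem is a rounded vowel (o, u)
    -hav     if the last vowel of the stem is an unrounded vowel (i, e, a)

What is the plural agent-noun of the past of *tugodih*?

tugodihfumwahav

The final consonant of *tugodih* is /h/, which is voiceless, so the past-tense suffix is -fum, giving *tugodihfum*.
The final consonant of the past-tense form *tugodihfum* is /m/, which is a nasal, so the agentive suffix is -wa, giving *tugodihfumwa*.
The agentive form *tugodihfumwa*: last vowel = /a/, an unrounded vowel → -hav → *tugodihfumwahav*.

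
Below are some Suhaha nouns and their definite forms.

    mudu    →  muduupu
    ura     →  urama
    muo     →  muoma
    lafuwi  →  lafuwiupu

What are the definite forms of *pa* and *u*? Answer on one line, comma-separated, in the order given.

pama, uupu

The alternation tracks the last vowel of the stem — -upu when the last vowel of the stem is a high vowel (*mudu*, *lafuwi*); -ma when the last vowel of the stem is a non-high vowel (*ura*, *muo*).
*pa* — last vowel /a/ (a non-high vowel) → -ma → *pama*.
The last vowel of *u* is /u/, which is a high vowel, so the suffix is -upu, giving *uupu*.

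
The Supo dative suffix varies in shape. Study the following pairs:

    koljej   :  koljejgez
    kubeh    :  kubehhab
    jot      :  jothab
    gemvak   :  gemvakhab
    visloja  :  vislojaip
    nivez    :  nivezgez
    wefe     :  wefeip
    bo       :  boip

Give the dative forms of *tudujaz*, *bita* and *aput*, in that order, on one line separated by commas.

tudujazgez, bitaip, aputhab

The suffix is conditioned by the final sound: -hab when the stem ends in a voiceless consonant (*kubeh*, *jot*, *gemvak*); -gez when the stem ends in a voiced consonant (*koljej*, *nivez*); -ip when the stem ends in a vowel (*visloja*, *wefe*, *bo*).
Since the final sound of *tudujaz* is /z/ (a voiced consonant), it takes -gez, giving *tudujazgez*.
The final sound of *bita* is /a/, which is a vowel, so the suffix is -ip, giving *bitaip*.
The final sound of *aput* is /t/, which is a voiceless consonant, so the suffix is -hab, giving *aputhab*.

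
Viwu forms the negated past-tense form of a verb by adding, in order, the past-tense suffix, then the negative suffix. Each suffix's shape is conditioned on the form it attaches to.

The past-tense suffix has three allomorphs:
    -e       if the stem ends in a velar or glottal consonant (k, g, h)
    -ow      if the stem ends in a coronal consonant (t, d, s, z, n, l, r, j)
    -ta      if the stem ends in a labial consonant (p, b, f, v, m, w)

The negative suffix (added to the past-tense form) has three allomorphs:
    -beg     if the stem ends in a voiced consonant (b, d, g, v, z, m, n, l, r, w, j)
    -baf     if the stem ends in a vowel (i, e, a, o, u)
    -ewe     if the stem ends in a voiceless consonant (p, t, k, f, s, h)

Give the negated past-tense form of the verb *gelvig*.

*gelvig*: final consonant = /g/, velar/glottal → -e → *gelvige*.
The past-tense form *gelvige* — final sound /e/ (a vowel) → -baf → *gelvigebaf*.

gelvigebaf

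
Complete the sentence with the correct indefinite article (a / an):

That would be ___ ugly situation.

The indefinite article is chosen by the initial *sound* of the following word, not its spelling.
*ugly* begins with the sound /ʌ/ (u pronounced /ʌ/) — a vowel sound.
So the article is *an*: That would be an ugly situation.

an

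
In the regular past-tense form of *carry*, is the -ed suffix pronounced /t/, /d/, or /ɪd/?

/d/

The stem *carry* ends in a voiced sound other than /d/.
The -ed suffix is realized as /ɪd/ after /t, d/; as /t/ after other voiceless consonants; and as /d/ after other voiced sounds.
So -ed on *carry* is pronounced /d/.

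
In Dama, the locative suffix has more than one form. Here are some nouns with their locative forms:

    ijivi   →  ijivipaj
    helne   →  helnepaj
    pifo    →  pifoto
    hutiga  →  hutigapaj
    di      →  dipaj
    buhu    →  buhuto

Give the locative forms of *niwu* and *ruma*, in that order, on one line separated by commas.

The pattern is rounding harmony: -to when the last vowel of the stem is a rounded vowel (*pifo*, *buhu*); -paj when the last vowel of the stem is an unrounded vowel (*ijivi*, *helne*, *hutiga*, *di*).
*niwu* — last vowel /u/ (a rounded vowel) → -to → *niwuto*.
*ruma*: last vowel = /a/, an unrounded vowel → -paj → *rumapaj*.

niwuto, rumapaj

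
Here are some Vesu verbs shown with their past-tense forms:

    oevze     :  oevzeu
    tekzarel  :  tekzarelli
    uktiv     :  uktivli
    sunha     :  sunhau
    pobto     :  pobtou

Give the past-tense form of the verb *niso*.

nisou

The suffix is conditioned by the final sound: -li when the stem ends in a consonant (*tekzarel*, *uktiv*); -u when the stem ends in a vowel (*oevze*, *sunha*, *pobto*).
Since the final sound of *niso* is /o/ (a vowel), it takes -u, giving *nisou*.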